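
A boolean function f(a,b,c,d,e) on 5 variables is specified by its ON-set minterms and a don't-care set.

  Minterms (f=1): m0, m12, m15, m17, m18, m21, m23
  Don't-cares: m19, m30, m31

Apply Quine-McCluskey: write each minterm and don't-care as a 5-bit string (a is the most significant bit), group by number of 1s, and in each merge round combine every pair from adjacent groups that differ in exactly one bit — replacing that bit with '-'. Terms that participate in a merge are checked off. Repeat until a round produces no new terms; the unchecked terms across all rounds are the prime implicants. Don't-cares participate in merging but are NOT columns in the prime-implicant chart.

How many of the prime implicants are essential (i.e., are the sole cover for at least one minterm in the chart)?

Round 0: 00000 01100 01111✓ 10001✓ 10010✓ 10011✓ 10101✓ 10111✓ 11110✓ 11111✓
Round 1: -1111 1-111 10-01✓ 10-11✓ 100-1✓ 1001- 101-1✓ 1111-
Round 2: 10--1
PIs = {-1111, 00000, 01100, 1-111, 10--1, 1001-, 1111-}
Coverage chart:
  m0: 00000 ←essential
  m12: 01100 ←essential
  m15: -1111 ←essential
  m17: 10--1 ←essential
  m18: 1001- ←essential
  m21: 10--1 ←essential
  m23: 1-111,10--1
Essential: -1111, 00000, 01100, 10--1, 1001-

5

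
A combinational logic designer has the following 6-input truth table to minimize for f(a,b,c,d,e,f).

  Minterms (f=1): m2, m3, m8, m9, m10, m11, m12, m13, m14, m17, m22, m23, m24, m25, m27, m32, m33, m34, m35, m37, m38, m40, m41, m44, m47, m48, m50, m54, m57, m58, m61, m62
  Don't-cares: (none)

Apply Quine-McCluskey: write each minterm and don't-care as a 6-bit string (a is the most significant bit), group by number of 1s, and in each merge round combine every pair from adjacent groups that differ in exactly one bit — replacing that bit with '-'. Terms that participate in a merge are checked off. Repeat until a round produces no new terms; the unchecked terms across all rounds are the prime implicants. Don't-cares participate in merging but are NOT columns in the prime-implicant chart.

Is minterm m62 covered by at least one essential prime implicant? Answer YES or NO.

Round 0: 000010✓ 000011✓ 001000✓ 001001✓ 001010✓ 001011✓ 001100✓ 001101✓ 001110✓ 010001✓ 010110✓ 010111✓ 011000✓ 011001✓ 011011✓ 100000✓ 100001✓ 100010✓ 100011✓ 100101✓ 100110✓ 101000✓ 101001✓ 101100✓ 101111 110000✓ 110010✓ 110110✓ 111001✓ 111010✓ 111101✓ 111110✓
Round 1: -00010✓ -00011✓ -01000✓ -01001✓ -01100✓ -10110 -11001✓ 0-1000✓ 0-1001✓ 0-1011✓ 00-010✓ 00-011✓ 00001-✓ 001-00✓ 001-01✓ 001-10✓ 0010-0✓ 0010-1✓ 00100-✓ 00101-✓ 0011-0✓ 00110-✓ 01-001 01011- 0110-1✓ 01100-✓ 1-0000✓ 1-0010✓ 1-0110✓ 1-1001✓ 10-000✓ 10-001✓ 100-01 100-10✓ 1000-0✓ 1000-1✓ 10000-✓ 10001-✓ 101-00✓ 10100-✓ 11-010✓ 11-110✓ 110-10✓ 1100-0✓ 111-01 111-10✓
Round 2: --1001 -0001- -01-00 -0100- 0-10-1 0-100- 00-01- 001--0 001-0- 0010-- 1-0-10 1-00-0 10-00- 1000-- 11--10
PIs = {--1001, -0001-, -01-00, -0100-, -10110, 0-10-1, 0-100-, 00-01-, 001--0, 001-0-, 0010--, 01-001, 01011-, 1-0-10, 1-00-0, 10-00-, 100-01, 1000--, 101111, 11--10, 111-01}
Coverage chart:
  m2: -0001-,00-01-
  m3: -0001-,00-01-
  m8: -01-00,-0100-,0-100-,001--0,001-0-,0010--
  m9: --1001,-0100-,0-10-1,0-100-,001-0-,0010--
  m10: 00-01-,001--0,0010--
  m11: 0-10-1,00-01-,0010--
  m12: -01-00,001--0,001-0-
  m13: 001-0- ←essential
  m14: 001--0 ←essential
  m17: 01-001 ←essential
  m22: -10110,01011-
  m23: 01011- ←essential
  m24: 0-100- ←essential
  m25: --1001,0-10-1,0-100-,01-001
  m27: 0-10-1 ←essential
  m32: 1-00-0,10-00-,1000--
  m33: 10-00-,100-01,1000--
  m34: -0001-,1-0-10,1-00-0,1000--
  m35: -0001-,1000--
  m37: 100-01 ←essential
  m38: 1-0-10 ←essential
  m40: -01-00,-0100-,10-00-
  m41: --1001,-0100-,10-00-
  m44: -01-00 ←essential
  m47: 101111 ←essential
  m48: 1-00-0 ←essential
  m50: 1-0-10,1-00-0,11--10
  m54: -10110,1-0-10,11--10
  m57: --1001,111-01
  m58: 11--10 ←essential
  m61: 111-01 ←essential
  m62: 11--10 ←essential
Essential: -01-00, 0-10-1, 0-100-, 001--0, 001-0-, 01-001, 01011-, 1-0-10, 1-00-0, 100-01, 101111, 11--10, 111-01

YES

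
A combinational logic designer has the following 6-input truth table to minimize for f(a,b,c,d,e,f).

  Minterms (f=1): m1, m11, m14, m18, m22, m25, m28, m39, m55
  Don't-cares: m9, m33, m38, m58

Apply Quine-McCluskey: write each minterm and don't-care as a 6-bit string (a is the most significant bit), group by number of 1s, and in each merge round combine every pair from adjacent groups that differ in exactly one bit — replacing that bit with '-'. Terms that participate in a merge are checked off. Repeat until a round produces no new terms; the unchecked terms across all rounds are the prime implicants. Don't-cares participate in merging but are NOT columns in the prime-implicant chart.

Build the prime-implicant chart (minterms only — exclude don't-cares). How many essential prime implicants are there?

[col 0] 000001*, 001001*, 001011*, 001110, 010010*, 010110*, 011001*, 011100, 100001*, 100110*, 100111*, 110111*, 111010
[col 1] -00001, 0-1001, 00-001, 0010-1, 010-10, 1-0111, 10011-
Prime implicants: -00001, 0-1001, 00-001, 0010-1, 001110, 010-10, 011100, 1-0111, 10011-, 111010
PI chart (minterm → PIs covering it):
  1 | -00001,00-001
  11 | 0010-1  (sole → essential)
  14 | 001110  (sole → essential)
  18 | 010-10  (sole → essential)
  22 | 010-10  (sole → essential)
  25 | 0-1001  (sole → essential)
  28 | 011100  (sole → essential)
  39 | 1-0111,10011-
  55 | 1-0111  (sole → essential)
Essential prime implicants: 0-1001, 0010-1, 001110, 010-10, 011100, 1-0111

6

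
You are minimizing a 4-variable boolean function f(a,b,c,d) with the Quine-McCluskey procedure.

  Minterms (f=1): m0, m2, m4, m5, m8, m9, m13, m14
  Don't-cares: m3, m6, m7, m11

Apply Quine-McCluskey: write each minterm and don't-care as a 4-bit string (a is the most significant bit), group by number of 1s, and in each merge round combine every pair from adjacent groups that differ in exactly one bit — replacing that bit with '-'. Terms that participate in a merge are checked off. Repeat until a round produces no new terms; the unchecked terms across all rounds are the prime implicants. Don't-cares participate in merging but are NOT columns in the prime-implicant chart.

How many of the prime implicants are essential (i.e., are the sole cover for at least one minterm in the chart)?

1

[col 0] 0000*, 0010*, 0011*, 0100*, 0101*, 0110*, 0111*, 1000*, 1001*, 1011*, 1101*, 1110*
[col 1] -000, -011, -101, -110, 0-00*, 0-10*, 0-11*, 00-0*, 001-*, 01-0*, 01-1*, 010-*, 011-*, 1-01, 10-1, 100-
[col 2] 0--0, 0-1-, 01--
Prime implicants: -000, -011, -101, -110, 0--0, 0-1-, 01--, 1-01, 10-1, 100-
PI chart (minterm → PIs covering it):
  0 | -000,0--0
  2 | 0--0,0-1-
  4 | 0--0,01--
  5 | -101,01--
  8 | -000,100-
  9 | 1-01,10-1,100-
  13 | -101,1-01
  14 | -110  (sole → essential)
Essential prime implicants: -110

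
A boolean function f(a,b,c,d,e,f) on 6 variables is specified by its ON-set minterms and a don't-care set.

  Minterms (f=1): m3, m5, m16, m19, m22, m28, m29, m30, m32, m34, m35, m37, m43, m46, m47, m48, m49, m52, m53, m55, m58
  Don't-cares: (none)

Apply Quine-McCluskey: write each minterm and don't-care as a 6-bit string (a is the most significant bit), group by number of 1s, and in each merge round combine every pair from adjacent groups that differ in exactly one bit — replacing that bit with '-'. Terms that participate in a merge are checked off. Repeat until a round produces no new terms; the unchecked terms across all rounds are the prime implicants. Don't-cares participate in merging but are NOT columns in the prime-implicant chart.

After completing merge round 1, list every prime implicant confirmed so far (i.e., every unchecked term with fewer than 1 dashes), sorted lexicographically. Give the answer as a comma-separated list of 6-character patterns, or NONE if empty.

111010

[col 0] 000011*, 000101*, 010000*, 010011*, 010110*, 011100*, 011101*, 011110*, 100000*, 100010*, 100011*, 100101*, 101011*, 101110*, 101111*, 110000*, 110001*, 110100*, 110101*, 110111*, 111010
[col 1] -00011, -00101, -10000, 0-0011, 01-110, 0111-0, 01110-, 1-0000, 1-0101, 10-011, 1000-0, 10001-, 101-11, 10111-, 110-00*, 110-01*, 11000-*, 1101-1, 11010-*
[col 2] 110-0-
Prime implicants: -00011, -00101, -10000, 0-0011, 01-110, 0111-0, 01110-, 1-0000, 1-0101, 10-011, 1000-0, 10001-, 101-11, 10111-, 110-0-, 1101-1, 111010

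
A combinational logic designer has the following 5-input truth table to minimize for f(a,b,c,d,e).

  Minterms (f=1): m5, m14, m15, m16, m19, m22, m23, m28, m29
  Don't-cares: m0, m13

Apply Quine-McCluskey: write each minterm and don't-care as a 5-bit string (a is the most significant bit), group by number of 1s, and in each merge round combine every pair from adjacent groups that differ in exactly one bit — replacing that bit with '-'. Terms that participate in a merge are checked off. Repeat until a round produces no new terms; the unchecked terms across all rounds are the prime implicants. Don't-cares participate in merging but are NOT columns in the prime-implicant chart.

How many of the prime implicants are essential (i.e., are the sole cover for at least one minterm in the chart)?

6

[col 0] 00000*, 00101*, 01101*, 01110*, 01111*, 10000*, 10011*, 10110*, 10111*, 11100*, 11101*
[col 1] -0000, -1101, 0-101, 011-1, 0111-, 10-11, 1011-, 1110-
Prime implicants: -0000, -1101, 0-101, 011-1, 0111-, 10-11, 1011-, 1110-
PI chart (minterm → PIs covering it):
  5 | 0-101  (sole → essential)
  14 | 0111-  (sole → essential)
  15 | 011-1,0111-
  16 | -0000  (sole → essential)
  19 | 10-11  (sole → essential)
  22 | 1011-  (sole → essential)
  23 | 10-11,1011-
  28 | 1110-  (sole → essential)
  29 | -1101,1110-
Essential prime implicants: -0000, 0-101, 0111-, 10-11, 1011-, 1110-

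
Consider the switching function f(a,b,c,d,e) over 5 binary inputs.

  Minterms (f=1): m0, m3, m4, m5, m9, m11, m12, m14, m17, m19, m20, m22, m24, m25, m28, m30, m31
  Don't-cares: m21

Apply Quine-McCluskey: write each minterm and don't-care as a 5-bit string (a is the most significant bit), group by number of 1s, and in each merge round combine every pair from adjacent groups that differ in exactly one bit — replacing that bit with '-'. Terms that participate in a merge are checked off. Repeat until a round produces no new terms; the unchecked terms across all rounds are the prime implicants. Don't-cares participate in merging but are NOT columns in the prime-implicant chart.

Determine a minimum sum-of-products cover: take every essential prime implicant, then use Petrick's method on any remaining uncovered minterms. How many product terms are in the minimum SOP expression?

size-2^0 implicants → 00000(✓)  00011(✓)  00100(✓)  00101(✓)  01001(✓)  01011(✓)  01100(✓)  01110(✓)  10001(✓)  10011(✓)  10100(✓)  10101(✓)  10110(✓)  11000(✓)  11001(✓)  11100(✓)  11110(✓)  11111(✓)
size-2^1 implicants → -0011  -0100(✓)  -0101(✓)  -1001  -1100(✓)  -1110(✓)  0-011  0-100(✓)  00-00  0010-(✓)  010-1  011-0(✓)  1-001  1-100(✓)  1-110(✓)  10-01  100-1  101-0(✓)  1010-(✓)  11-00  1100-  111-0(✓)  1111-
size-2^2 implicants → --100  -010-  -11-0  1-1-0
Unchecked terms (primes): --100, -0011, -010-, -1001, -11-0, 0-011, 00-00, 010-1, 1-001, 1-1-0, 10-01, 100-1, 11-00, 1100-, 1111-
Minterm coverage:
  m0 ⊆ 00-00 [E]
  m3 ⊆ -0011,0-011
  m4 ⊆ --100,-010-,00-00
  m5 ⊆ -010- [E]
  m9 ⊆ -1001,010-1
  m11 ⊆ 0-011,010-1
  m12 ⊆ --100,-11-0
  m14 ⊆ -11-0 [E]
  m17 ⊆ 1-001,10-01,100-1
  m19 ⊆ -0011,100-1
  m20 ⊆ --100,-010-,1-1-0
  m22 ⊆ 1-1-0 [E]
  m24 ⊆ 11-00,1100-
  m25 ⊆ -1001,1-001,1100-
  m28 ⊆ --100,-11-0,1-1-0,11-00
  m30 ⊆ -11-0,1-1-0,1111-
  m31 ⊆ 1111- [E]
E = {-010-, -11-0, 00-00, 1-1-0, 1111-}
Petrick residual → -0011, 010-1, 1-001, 11-00
Cover = b'c'de + b'cd' + bce' + a'b'd'e' + a'bc'e + ac'd'e + ace' + abd'e' + abcd  |cover|=9

9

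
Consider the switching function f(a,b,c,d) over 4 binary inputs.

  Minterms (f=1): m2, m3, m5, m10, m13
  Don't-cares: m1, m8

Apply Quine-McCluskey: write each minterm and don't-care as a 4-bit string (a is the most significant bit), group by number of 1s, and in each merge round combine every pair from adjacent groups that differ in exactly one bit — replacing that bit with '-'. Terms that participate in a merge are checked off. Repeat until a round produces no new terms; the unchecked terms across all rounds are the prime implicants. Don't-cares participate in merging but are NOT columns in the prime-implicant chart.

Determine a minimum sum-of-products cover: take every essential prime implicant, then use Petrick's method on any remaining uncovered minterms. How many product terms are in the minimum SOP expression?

3

[col 0] 0001*, 0010*, 0011*, 0101*, 1000*, 1010*, 1101*
[col 1] -010, -101, 0-01, 00-1, 001-, 10-0
Prime implicants: -010, -101, 0-01, 00-1, 001-, 10-0
PI chart (minterm → PIs covering it):
  2 | -010,001-
  3 | 00-1,001-
  5 | -101,0-01
  10 | -010,10-0
  13 | -101  (sole → essential)
Essential prime implicants: -101
Petrick residual → -010, 00-1
Minimum SOP uses 3 PIs: b'cd' + bc'd + a'b'd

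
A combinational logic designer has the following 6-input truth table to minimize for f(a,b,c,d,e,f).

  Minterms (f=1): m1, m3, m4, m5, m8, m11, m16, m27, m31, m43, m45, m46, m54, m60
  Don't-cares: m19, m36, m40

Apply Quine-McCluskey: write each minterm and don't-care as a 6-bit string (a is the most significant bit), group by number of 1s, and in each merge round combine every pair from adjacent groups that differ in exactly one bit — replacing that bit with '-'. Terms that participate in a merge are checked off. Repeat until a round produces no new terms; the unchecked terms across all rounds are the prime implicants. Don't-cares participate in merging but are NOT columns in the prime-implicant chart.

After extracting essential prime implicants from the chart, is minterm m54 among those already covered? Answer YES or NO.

size-2^0 implicants → 000001(✓)  000011(✓)  000100(✓)  000101(✓)  001000(✓)  001011(✓)  010000  010011(✓)  011011(✓)  011111(✓)  100100(✓)  101000(✓)  101011(✓)  101101  101110  110110  111100
size-2^1 implicants → -00100  -01000  -01011  0-0011(✓)  0-1011(✓)  00-011(✓)  000-01  0000-1  00010-  01-011(✓)  011-11
size-2^2 implicants → 0--011
Unchecked terms (primes): -00100, -01000, -01011, 0--011, 000-01, 0000-1, 00010-, 010000, 011-11, 101101, 101110, 110110, 111100
Minterm coverage:
  m1 ⊆ 000-01,0000-1
  m3 ⊆ 0--011,0000-1
  m4 ⊆ -00100,00010-
  m5 ⊆ 000-01,00010-
  m8 ⊆ -01000 [E]
  m11 ⊆ -01011,0--011
  m16 ⊆ 010000 [E]
  m27 ⊆ 0--011,011-11
  m31 ⊆ 011-11 [E]
  m43 ⊆ -01011 [E]
  m45 ⊆ 101101 [E]
  m46 ⊆ 101110 [E]
  m54 ⊆ 110110 [E]
  m60 ⊆ 111100 [E]
E = {-01000, -01011, 010000, 011-11, 101101, 101110, 110110, 111100}

YES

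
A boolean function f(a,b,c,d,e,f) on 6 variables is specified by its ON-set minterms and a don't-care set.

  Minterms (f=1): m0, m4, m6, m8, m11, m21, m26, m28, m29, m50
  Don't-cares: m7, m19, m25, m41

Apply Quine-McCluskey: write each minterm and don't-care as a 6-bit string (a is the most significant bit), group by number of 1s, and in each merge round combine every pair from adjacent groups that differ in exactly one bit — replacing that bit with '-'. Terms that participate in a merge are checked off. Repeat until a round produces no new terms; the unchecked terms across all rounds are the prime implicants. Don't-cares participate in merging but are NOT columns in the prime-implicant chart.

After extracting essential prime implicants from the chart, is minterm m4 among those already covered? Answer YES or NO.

NO

size-2^0 implicants → 000000(✓)  000100(✓)  000110(✓)  000111(✓)  001000(✓)  001011  010011  010101(✓)  011001(✓)  011010  011100(✓)  011101(✓)  101001  110010
size-2^1 implicants → 00-000  000-00  0001-0  00011-  01-101  011-01  01110-
Unchecked terms (primes): 00-000, 000-00, 0001-0, 00011-, 001011, 01-101, 010011, 011-01, 011010, 01110-, 101001, 110010
Minterm coverage:
  m0 ⊆ 00-000,000-00
  m4 ⊆ 000-00,0001-0
  m6 ⊆ 0001-0,00011-
  m8 ⊆ 00-000 [E]
  m11 ⊆ 001011 [E]
  m21 ⊆ 01-101 [E]
  m26 ⊆ 011010 [E]
  m28 ⊆ 01110- [E]
  m29 ⊆ 01-101,011-01,01110-
  m50 ⊆ 110010 [E]
E = {00-000, 001011, 01-101, 011010, 01110-, 110010}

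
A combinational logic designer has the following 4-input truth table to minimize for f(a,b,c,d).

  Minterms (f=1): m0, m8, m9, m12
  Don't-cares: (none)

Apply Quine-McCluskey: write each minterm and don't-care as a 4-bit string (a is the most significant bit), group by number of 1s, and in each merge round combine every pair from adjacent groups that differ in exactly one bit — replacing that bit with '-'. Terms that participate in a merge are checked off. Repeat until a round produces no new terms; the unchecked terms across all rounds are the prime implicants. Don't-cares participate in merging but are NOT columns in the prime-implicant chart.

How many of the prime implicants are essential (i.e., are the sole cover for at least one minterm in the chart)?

3

[col 0] 0000*, 1000*, 1001*, 1100*
[col 1] -000, 1-00, 100-
Prime implicants: -000, 1-00, 100-
PI chart (minterm → PIs covering it):
  0 | -000  (sole → essential)
  8 | -000,1-00,100-
  9 | 100-  (sole → essential)
  12 | 1-00  (sole → essential)
Essential prime implicants: -000, 1-00, 100-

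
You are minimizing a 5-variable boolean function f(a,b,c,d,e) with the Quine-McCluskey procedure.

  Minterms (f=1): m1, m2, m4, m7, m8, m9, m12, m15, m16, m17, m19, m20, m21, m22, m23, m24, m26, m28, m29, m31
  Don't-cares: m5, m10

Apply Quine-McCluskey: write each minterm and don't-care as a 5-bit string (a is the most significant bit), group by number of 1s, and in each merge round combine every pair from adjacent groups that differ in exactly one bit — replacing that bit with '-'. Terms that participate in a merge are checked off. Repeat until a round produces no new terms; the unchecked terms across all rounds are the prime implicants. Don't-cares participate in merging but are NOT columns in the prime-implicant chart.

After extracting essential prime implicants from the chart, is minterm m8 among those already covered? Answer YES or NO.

YES

size-2^0 implicants → 00001(✓)  00010(✓)  00100(✓)  00101(✓)  00111(✓)  01000(✓)  01001(✓)  01010(✓)  01100(✓)  01111(✓)  10000(✓)  10001(✓)  10011(✓)  10100(✓)  10101(✓)  10110(✓)  10111(✓)  11000(✓)  11010(✓)  11100(✓)  11101(✓)  11111(✓)
size-2^1 implicants → -0001(✓)  -0100(✓)  -0101(✓)  -0111(✓)  -1000(✓)  -1010(✓)  -1100(✓)  -1111(✓)  0-001  0-010  0-100(✓)  0-111(✓)  00-01(✓)  001-1(✓)  0010-(✓)  01-00(✓)  010-0(✓)  0100-  1-000(✓)  1-100(✓)  1-101(✓)  1-111(✓)  10-00(✓)  10-01(✓)  10-11(✓)  100-1(✓)  1000-(✓)  101-0(✓)  101-1(✓)  1010-(✓)  1011-(✓)  11-00(✓)  110-0(✓)  111-1(✓)  1110-(✓)
size-2^2 implicants → --100  --111  -0-01  -01-1  -010-  -1-00  -10-0  1--00  1-1-1  1-10-  10--1  10-0-  101--
Unchecked terms (primes): --100, --111, -0-01, -01-1, -010-, -1-00, -10-0, 0-001, 0-010, 0100-, 1--00, 1-1-1, 1-10-, 10--1, 10-0-, 101--
Minterm coverage:
  m1 ⊆ -0-01,0-001
  m2 ⊆ 0-010 [E]
  m4 ⊆ --100,-010-
  m7 ⊆ --111,-01-1
  m8 ⊆ -1-00,-10-0,0100-
  m9 ⊆ 0-001,0100-
  m12 ⊆ --100,-1-00
  m15 ⊆ --111 [E]
  m16 ⊆ 1--00,10-0-
  m17 ⊆ -0-01,10--1,10-0-
  m19 ⊆ 10--1 [E]
  m20 ⊆ --100,-010-,1--00,1-10-,10-0-,101--
  m21 ⊆ -0-01,-01-1,-010-,1-1-1,1-10-,10--1,10-0-,101--
  m22 ⊆ 101-- [E]
  m23 ⊆ --111,-01-1,1-1-1,10--1,101--
  m24 ⊆ -1-00,-10-0,1--00
  m26 ⊆ -10-0 [E]
  m28 ⊆ --100,-1-00,1--00,1-10-
  m29 ⊆ 1-1-1,1-10-
  m31 ⊆ --111,1-1-1
E = {--111, -10-0, 0-010, 10--1, 101--}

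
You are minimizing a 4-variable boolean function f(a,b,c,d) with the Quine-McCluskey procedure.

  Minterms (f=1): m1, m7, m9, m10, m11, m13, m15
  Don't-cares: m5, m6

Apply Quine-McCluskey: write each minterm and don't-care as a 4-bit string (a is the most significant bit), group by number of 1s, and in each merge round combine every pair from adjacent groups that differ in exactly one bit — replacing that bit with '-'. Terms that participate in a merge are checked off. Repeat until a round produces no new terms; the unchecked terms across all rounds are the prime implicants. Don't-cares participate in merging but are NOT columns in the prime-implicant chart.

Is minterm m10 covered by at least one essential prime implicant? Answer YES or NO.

YES

[col 0] 0001*, 0101*, 0110*, 0111*, 1001*, 1010*, 1011*, 1101*, 1111*
[col 1] -001*, -101*, -111*, 0-01*, 01-1*, 011-, 1-01*, 1-11*, 10-1*, 101-, 11-1*
[col 2] --01, -1-1, 1--1
Prime implicants: --01, -1-1, 011-, 1--1, 101-
PI chart (minterm → PIs covering it):
  1 | --01  (sole → essential)
  7 | -1-1,011-
  9 | --01,1--1
  10 | 101-  (sole → essential)
  11 | 1--1,101-
  13 | --01,-1-1,1--1
  15 | -1-1,1--1
Essential prime implicants: --01, 101-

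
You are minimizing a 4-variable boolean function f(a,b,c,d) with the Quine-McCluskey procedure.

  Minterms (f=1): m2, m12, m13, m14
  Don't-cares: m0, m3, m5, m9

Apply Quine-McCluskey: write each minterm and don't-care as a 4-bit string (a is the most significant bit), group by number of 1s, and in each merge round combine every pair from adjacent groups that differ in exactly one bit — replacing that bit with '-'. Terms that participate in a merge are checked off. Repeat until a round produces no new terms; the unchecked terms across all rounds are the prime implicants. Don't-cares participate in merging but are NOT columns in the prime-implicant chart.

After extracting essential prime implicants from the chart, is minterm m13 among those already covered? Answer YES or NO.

NO

size-2^0 implicants → 0000(✓)  0010(✓)  0011(✓)  0101(✓)  1001(✓)  1100(✓)  1101(✓)  1110(✓)
size-2^1 implicants → -101  00-0  001-  1-01  11-0  110-
Unchecked terms (primes): -101, 00-0, 001-, 1-01, 11-0, 110-
Minterm coverage:
  m2 ⊆ 00-0,001-
  m12 ⊆ 11-0,110-
  m13 ⊆ -101,1-01,110-
  m14 ⊆ 11-0 [E]
E = {11-0}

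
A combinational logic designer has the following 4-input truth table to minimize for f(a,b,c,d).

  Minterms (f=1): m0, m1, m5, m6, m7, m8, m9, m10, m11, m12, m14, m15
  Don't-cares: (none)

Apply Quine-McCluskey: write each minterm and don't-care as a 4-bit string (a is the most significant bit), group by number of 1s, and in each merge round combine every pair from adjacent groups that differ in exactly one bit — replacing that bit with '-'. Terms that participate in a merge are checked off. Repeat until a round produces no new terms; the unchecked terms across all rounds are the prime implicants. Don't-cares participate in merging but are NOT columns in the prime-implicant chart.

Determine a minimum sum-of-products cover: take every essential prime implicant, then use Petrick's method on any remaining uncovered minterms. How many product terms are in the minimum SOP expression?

[col 0] 0000*, 0001*, 0101*, 0110*, 0111*, 1000*, 1001*, 1010*, 1011*, 1100*, 1110*, 1111*
[col 1] -000*, -001*, -110*, -111*, 0-01, 000-*, 01-1, 011-*, 1-00*, 1-10*, 1-11*, 10-0*, 10-1*, 100-*, 101-*, 11-0*, 111-*
[col 2] -00-, -11-, 1--0, 1-1-, 10--
Prime implicants: -00-, -11-, 0-01, 01-1, 1--0, 1-1-, 10--
PI chart (minterm → PIs covering it):
  0 | -00-  (sole → essential)
  1 | -00-,0-01
  5 | 0-01,01-1
  6 | -11-  (sole → essential)
  7 | -11-,01-1
  8 | -00-,1--0,10--
  9 | -00-,10--
  10 | 1--0,1-1-,10--
  11 | 1-1-,10--
  12 | 1--0  (sole → essential)
  14 | -11-,1--0,1-1-
  15 | -11-,1-1-
Essential prime implicants: -00-, -11-, 1--0
Petrick residual → 0-01, 1-1-
Minimum SOP uses 5 PIs: b'c' + bc + a'c'd + ad' + ac

5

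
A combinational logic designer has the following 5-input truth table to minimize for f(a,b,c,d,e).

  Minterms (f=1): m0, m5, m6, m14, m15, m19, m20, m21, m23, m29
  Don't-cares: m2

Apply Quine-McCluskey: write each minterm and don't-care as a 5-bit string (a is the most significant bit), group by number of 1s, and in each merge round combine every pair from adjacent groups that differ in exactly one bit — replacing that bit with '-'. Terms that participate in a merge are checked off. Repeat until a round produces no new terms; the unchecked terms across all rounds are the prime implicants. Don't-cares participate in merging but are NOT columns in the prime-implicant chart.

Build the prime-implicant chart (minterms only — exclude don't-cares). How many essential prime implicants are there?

6

Round 0: 00000✓ 00010✓ 00101✓ 00110✓ 01110✓ 01111✓ 10011✓ 10100✓ 10101✓ 10111✓ 11101✓
Round 1: -0101 0-110 00-10 000-0 0111- 1-101 10-11 101-1 1010-
PIs = {-0101, 0-110, 00-10, 000-0, 0111-, 1-101, 10-11, 101-1, 1010-}
Coverage chart:
  m0: 000-0 ←essential
  m5: -0101 ←essential
  m6: 0-110,00-10
  m14: 0-110,0111-
  m15: 0111- ←essential
  m19: 10-11 ←essential
  m20: 1010- ←essential
  m21: -0101,1-101,101-1,1010-
  m23: 10-11,101-1
  m29: 1-101 ←essential
Essential: -0101, 000-0, 0111-, 1-101, 10-11, 1010-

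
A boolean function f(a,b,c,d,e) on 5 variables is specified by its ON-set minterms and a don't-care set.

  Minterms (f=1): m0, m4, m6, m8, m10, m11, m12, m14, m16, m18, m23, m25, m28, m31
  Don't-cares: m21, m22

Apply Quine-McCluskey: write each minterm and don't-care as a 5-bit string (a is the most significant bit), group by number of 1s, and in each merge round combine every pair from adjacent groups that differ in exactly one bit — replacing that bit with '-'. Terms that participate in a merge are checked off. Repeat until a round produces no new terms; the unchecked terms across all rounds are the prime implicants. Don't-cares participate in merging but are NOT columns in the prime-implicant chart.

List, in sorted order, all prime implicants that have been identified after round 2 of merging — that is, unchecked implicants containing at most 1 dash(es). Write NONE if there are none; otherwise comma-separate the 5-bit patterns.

-0000, -0110, -1100, 0101-, 1-111, 10-10, 100-0, 101-1, 1011-, 11001

[col 0] 00000*, 00100*, 00110*, 01000*, 01010*, 01011*, 01100*, 01110*, 10000*, 10010*, 10101*, 10110*, 10111*, 11001, 11100*, 11111*
[col 1] -0000, -0110, -1100, 0-000*, 0-100*, 0-110*, 00-00*, 001-0*, 01-00*, 01-10*, 010-0*, 0101-, 011-0*, 1-111, 10-10, 100-0, 101-1, 1011-
[col 2] 0--00, 0-1-0, 01--0
Prime implicants: -0000, -0110, -1100, 0--00, 0-1-0, 01--0, 0101-, 1-111, 10-10, 100-0, 101-1, 1011-, 11001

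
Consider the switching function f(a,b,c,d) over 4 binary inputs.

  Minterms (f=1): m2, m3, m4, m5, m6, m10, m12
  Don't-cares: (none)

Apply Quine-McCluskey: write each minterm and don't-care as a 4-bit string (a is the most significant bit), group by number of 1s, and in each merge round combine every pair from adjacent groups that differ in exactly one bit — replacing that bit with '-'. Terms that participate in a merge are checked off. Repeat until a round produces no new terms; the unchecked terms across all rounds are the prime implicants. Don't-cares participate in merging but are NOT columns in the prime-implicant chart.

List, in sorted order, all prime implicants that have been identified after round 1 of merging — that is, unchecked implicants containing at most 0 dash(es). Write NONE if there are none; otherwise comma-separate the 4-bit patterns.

NONE

size-2^0 implicants → 0010(✓)  0011(✓)  0100(✓)  0101(✓)  0110(✓)  1010(✓)  1100(✓)
size-2^1 implicants → -010  -100  0-10  001-  01-0  010-
Unchecked terms (primes): -010, -100, 0-10, 001-, 01-0, 010-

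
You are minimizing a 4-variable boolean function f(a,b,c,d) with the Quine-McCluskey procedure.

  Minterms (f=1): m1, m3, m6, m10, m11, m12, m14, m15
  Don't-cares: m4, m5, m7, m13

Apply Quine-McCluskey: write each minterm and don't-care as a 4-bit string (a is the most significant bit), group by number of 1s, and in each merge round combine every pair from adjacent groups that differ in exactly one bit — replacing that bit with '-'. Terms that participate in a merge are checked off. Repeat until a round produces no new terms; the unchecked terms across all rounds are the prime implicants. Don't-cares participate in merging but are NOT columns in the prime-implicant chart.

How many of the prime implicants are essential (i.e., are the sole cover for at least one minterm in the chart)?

3

[col 0] 0001*, 0011*, 0100*, 0101*, 0110*, 0111*, 1010*, 1011*, 1100*, 1101*, 1110*, 1111*
[col 1] -011*, -100*, -101*, -110*, -111*, 0-01*, 0-11*, 00-1*, 01-0*, 01-1*, 010-*, 011-*, 1-10*, 1-11*, 101-*, 11-0*, 11-1*, 110-*, 111-*
[col 2] --11, -1-0*, -1-1*, -10-*, -11-*, 0--1, 01--*, 1-1-, 11--*
[col 3] -1--
Prime implicants: --11, -1--, 0--1, 1-1-
PI chart (minterm → PIs covering it):
  1 | 0--1  (sole → essential)
  3 | --11,0--1
  6 | -1--  (sole → essential)
  10 | 1-1-  (sole → essential)
  11 | --11,1-1-
  12 | -1--  (sole → essential)
  14 | -1--,1-1-
  15 | --11,-1--,1-1-
Essential prime implicants: -1--, 0--1, 1-1-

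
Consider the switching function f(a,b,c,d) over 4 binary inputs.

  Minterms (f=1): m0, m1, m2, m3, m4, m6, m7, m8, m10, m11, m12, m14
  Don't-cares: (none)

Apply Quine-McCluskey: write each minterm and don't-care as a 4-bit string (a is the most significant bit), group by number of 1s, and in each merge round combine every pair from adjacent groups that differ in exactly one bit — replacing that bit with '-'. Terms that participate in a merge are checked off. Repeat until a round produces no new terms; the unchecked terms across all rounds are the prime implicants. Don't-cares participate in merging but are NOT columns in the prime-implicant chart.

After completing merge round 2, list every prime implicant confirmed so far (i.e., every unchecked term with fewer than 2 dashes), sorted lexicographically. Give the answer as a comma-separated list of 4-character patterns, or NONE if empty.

NONE

size-2^0 implicants → 0000(✓)  0001(✓)  0010(✓)  0011(✓)  0100(✓)  0110(✓)  0111(✓)  1000(✓)  1010(✓)  1011(✓)  1100(✓)  1110(✓)
size-2^1 implicants → -000(✓)  -010(✓)  -011(✓)  -100(✓)  -110(✓)  0-00(✓)  0-10(✓)  0-11(✓)  00-0(✓)  00-1(✓)  000-(✓)  001-(✓)  01-0(✓)  011-(✓)  1-00(✓)  1-10(✓)  10-0(✓)  101-(✓)  11-0(✓)
size-2^2 implicants → --00(✓)  --10(✓)  -0-0(✓)  -01-  -1-0(✓)  0--0(✓)  0-1-  00--  1--0(✓)
size-2^3 implicants → ---0
Unchecked terms (primes): ---0, -01-, 0-1-, 00--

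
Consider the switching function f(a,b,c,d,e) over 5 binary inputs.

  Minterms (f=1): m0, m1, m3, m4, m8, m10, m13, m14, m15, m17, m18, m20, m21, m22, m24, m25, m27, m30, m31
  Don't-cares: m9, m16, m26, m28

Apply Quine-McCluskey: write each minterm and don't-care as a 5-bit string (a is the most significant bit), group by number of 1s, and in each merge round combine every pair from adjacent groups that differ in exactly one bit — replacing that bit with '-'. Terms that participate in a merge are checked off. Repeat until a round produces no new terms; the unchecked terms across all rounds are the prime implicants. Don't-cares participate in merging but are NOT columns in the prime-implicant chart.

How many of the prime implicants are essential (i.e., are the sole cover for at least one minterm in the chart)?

size-2^0 implicants → 00000(✓)  00001(✓)  00011(✓)  00100(✓)  01000(✓)  01001(✓)  01010(✓)  01101(✓)  01110(✓)  01111(✓)  10000(✓)  10001(✓)  10010(✓)  10100(✓)  10101(✓)  10110(✓)  11000(✓)  11001(✓)  11010(✓)  11011(✓)  11100(✓)  11110(✓)  11111(✓)
size-2^1 implicants → -0000(✓)  -0001(✓)  -0100(✓)  -1000(✓)  -1001(✓)  -1010(✓)  -1110(✓)  -1111(✓)  0-000(✓)  0-001(✓)  00-00(✓)  000-1  0000-(✓)  01-01  01-10(✓)  010-0(✓)  0100-(✓)  011-1  0111-(✓)  1-000(✓)  1-001(✓)  1-010(✓)  1-100(✓)  1-110(✓)  10-00(✓)  10-01(✓)  10-10(✓)  100-0(✓)  1000-(✓)  101-0(✓)  1010-(✓)  11-00(✓)  11-10(✓)  11-11(✓)  110-0(✓)  110-1(✓)  1100-(✓)  1101-(✓)  111-0(✓)  1111-(✓)
size-2^2 implicants → --000(✓)  --001(✓)  -0-00  -000-(✓)  -1-10  -10-0  -100-(✓)  -111-  0-00-(✓)  1--00(✓)  1--10(✓)  1-0-0(✓)  1-00-(✓)  1-1-0(✓)  10--0(✓)  10-0-  11--0(✓)  11-1-  110--
size-2^3 implicants → --00-  1---0
Unchecked terms (primes): --00-, -0-00, -1-10, -10-0, -111-, 000-1, 01-01, 011-1, 1---0, 10-0-, 11-1-, 110--
Minterm coverage:
  m0 ⊆ --00-,-0-00
  m1 ⊆ --00-,000-1
  m3 ⊆ 000-1 [E]
  m4 ⊆ -0-00 [E]
  m8 ⊆ --00-,-10-0
  m10 ⊆ -1-10,-10-0
  m13 ⊆ 01-01,011-1
  m14 ⊆ -1-10,-111-
  m15 ⊆ -111-,011-1
  m17 ⊆ --00-,10-0-
  m18 ⊆ 1---0 [E]
  m20 ⊆ -0-00,1---0,10-0-
  m21 ⊆ 10-0- [E]
  m22 ⊆ 1---0 [E]
  m24 ⊆ --00-,-10-0,1---0,110--
  m25 ⊆ --00-,110--
  m27 ⊆ 11-1-,110--
  m30 ⊆ -1-10,-111-,1---0,11-1-
  m31 ⊆ -111-,11-1-
E = {-0-00, 000-1, 1---0, 10-0-}

4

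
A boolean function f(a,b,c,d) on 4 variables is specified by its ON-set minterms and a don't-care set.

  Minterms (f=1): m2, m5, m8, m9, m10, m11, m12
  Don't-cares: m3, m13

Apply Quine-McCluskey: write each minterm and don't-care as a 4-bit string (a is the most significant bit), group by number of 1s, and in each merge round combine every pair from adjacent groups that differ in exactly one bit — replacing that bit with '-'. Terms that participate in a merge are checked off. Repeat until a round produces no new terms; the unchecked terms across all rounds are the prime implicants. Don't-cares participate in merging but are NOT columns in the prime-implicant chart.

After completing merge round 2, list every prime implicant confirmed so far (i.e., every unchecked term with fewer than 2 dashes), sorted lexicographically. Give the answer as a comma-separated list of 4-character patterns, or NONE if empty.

-101

Round 0: 0010✓ 0011✓ 0101✓ 1000✓ 1001✓ 1010✓ 1011✓ 1100✓ 1101✓
Round 1: -010✓ -011✓ -101 001-✓ 1-00✓ 1-01✓ 10-0✓ 10-1✓ 100-✓ 101-✓ 110-✓
Round 2: -01- 1-0- 10--
PIs = {-01-, -101, 1-0-, 10--}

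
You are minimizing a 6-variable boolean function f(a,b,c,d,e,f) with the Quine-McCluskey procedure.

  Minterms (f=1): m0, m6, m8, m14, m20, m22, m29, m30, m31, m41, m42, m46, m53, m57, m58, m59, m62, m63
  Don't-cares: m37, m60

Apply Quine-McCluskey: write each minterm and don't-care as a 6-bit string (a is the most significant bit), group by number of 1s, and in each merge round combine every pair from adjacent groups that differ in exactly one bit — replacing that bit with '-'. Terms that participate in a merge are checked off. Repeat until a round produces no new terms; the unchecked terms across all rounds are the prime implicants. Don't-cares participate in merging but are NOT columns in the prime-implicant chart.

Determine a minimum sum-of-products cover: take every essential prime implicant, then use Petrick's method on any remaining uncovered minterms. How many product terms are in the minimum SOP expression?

size-2^0 implicants → 000000(✓)  000110(✓)  001000(✓)  001110(✓)  010100(✓)  010110(✓)  011101(✓)  011110(✓)  011111(✓)  100101(✓)  101001(✓)  101010(✓)  101110(✓)  110101(✓)  111001(✓)  111010(✓)  111011(✓)  111100(✓)  111110(✓)  111111(✓)
size-2^1 implicants → -01110(✓)  -11110(✓)  -11111(✓)  0-0110(✓)  0-1110(✓)  00-000  00-110(✓)  01-110(✓)  0101-0  0111-1  01111-(✓)  1-0101  1-1001  1-1010(✓)  1-1110(✓)  101-10(✓)  111-10(✓)  111-11(✓)  1110-1  11101-(✓)  1111-0  11111-(✓)
size-2^2 implicants → --1110  -1111-  0--110  1-1-10  111-1-
Unchecked terms (primes): --1110, -1111-, 0--110, 00-000, 0101-0, 0111-1, 1-0101, 1-1-10, 1-1001, 111-1-, 1110-1, 1111-0
Minterm coverage:
  m0 ⊆ 00-000 [E]
  m6 ⊆ 0--110 [E]
  m8 ⊆ 00-000 [E]
  m14 ⊆ --1110,0--110
  m20 ⊆ 0101-0 [E]
  m22 ⊆ 0--110,0101-0
  m29 ⊆ 0111-1 [E]
  m30 ⊆ --1110,-1111-,0--110
  m31 ⊆ -1111-,0111-1
  m41 ⊆ 1-1001 [E]
  m42 ⊆ 1-1-10 [E]
  m46 ⊆ --1110,1-1-10
  m53 ⊆ 1-0101 [E]
  m57 ⊆ 1-1001,1110-1
  m58 ⊆ 1-1-10,111-1-
  m59 ⊆ 111-1-,1110-1
  m62 ⊆ --1110,-1111-,1-1-10,111-1-,1111-0
  m63 ⊆ -1111-,111-1-
E = {0--110, 00-000, 0101-0, 0111-1, 1-0101, 1-1-10, 1-1001}
Petrick residual → 111-1-
Cover = a'def' + a'b'd'e'f' + a'bc'df' + a'bcdf + ac'de'f + acef' + acd'e'f + abce  |cover|=8

8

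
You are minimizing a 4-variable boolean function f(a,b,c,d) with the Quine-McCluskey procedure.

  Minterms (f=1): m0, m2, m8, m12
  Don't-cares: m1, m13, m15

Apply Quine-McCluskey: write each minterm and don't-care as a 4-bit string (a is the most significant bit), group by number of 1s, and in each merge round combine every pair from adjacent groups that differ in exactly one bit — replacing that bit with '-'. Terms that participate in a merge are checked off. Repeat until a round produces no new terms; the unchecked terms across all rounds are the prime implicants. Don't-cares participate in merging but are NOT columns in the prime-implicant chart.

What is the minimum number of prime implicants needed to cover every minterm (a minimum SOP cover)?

2

size-2^0 implicants → 0000(✓)  0001(✓)  0010(✓)  1000(✓)  1100(✓)  1101(✓)  1111(✓)
size-2^1 implicants → -000  00-0  000-  1-00  11-1  110-
Unchecked terms (primes): -000, 00-0, 000-, 1-00, 11-1, 110-
Minterm coverage:
  m0 ⊆ -000,00-0,000-
  m2 ⊆ 00-0 [E]
  m8 ⊆ -000,1-00
  m12 ⊆ 1-00,110-
E = {00-0}
Petrick residual → 1-00
Cover = a'b'd' + ac'd'  |cover|=2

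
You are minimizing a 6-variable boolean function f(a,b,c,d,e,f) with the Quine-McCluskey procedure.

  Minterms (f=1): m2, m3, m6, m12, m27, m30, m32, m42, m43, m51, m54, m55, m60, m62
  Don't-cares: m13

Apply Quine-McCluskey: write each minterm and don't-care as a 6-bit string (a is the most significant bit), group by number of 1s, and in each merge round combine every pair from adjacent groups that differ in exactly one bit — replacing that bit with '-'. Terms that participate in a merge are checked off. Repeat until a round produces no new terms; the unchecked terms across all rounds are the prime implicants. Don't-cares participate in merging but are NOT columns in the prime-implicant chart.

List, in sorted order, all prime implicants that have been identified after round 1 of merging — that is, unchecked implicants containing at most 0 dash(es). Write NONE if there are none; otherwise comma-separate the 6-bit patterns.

011011, 100000

Round 0: 000010✓ 000011✓ 000110✓ 001100✓ 001101✓ 011011 011110✓ 100000 101010✓ 101011✓ 110011✓ 110110✓ 110111✓ 111100✓ 111110✓
Round 1: -11110 000-10 00001- 00110- 10101- 11-110 110-11 11011- 1111-0
PIs = {-11110, 000-10, 00001-, 00110-, 011011, 100000, 10101-, 11-110, 110-11, 11011-, 1111-0}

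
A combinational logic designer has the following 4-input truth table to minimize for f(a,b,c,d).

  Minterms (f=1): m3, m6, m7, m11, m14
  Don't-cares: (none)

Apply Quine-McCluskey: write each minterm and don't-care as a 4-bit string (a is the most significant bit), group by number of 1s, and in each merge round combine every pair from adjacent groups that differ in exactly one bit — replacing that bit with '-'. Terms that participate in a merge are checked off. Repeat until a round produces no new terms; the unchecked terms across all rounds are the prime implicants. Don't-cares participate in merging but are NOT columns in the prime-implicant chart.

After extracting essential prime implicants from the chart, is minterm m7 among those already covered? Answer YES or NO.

NO

size-2^0 implicants → 0011(✓)  0110(✓)  0111(✓)  1011(✓)  1110(✓)
size-2^1 implicants → -011  -110  0-11  011-
Unchecked terms (primes): -011, -110, 0-11, 011-
Minterm coverage:
  m3 ⊆ -011,0-11
  m6 ⊆ -110,011-
  m7 ⊆ 0-11,011-
  m11 ⊆ -011 [E]
  m14 ⊆ -110 [E]
E = {-011, -110}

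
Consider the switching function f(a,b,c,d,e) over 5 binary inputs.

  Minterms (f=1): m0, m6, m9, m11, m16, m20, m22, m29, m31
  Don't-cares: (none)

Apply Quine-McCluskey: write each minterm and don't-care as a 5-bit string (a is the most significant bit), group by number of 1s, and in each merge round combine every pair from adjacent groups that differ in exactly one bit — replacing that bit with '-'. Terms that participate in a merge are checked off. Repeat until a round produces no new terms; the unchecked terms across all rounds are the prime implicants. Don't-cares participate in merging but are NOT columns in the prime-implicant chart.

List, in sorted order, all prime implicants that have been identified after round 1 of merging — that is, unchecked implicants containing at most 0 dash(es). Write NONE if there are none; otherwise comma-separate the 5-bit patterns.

NONE

[col 0] 00000*, 00110*, 01001*, 01011*, 10000*, 10100*, 10110*, 11101*, 11111*
[col 1] -0000, -0110, 010-1, 10-00, 101-0, 111-1
Prime implicants: -0000, -0110, 010-1, 10-00, 101-0, 111-1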